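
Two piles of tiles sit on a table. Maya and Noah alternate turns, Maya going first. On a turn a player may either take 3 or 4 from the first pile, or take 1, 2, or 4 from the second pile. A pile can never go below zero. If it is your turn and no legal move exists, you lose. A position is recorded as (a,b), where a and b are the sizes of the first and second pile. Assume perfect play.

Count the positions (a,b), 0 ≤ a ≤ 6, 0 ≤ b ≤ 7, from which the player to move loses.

Use the standard recursion: the mover loses at a terminal position; elsewhere, the mover wins exactly when some move hands the opponent an L position.
Every move lowers a or b (never raises either), so fill the grid row by row in increasing a, and left to right within a row: each cell's successors are then already labelled.
      b=0  b=1  b=2  b=3  b=4  b=5  b=6  b=7
a=0:    L    W    W    L    W    W    L    W
a=1:    L    W    W    L    W    W    L    W
a=2:    L    W    W    L    W    W    L    W
a=3:    W    L    W    W    L    W    W    L
a=4:    W    L    W    W    L    W    W    L
a=5:    W    L    W    W    L    W    W    L
a=6:    W    W    L    W    W    L    W    W
Cells with no legal move (terminal, hence L): (0,0), (1,0), (2,0).
The remaining L cells, each justified by listing all of its moves:
(0,3): L (options (0,2)(W), (0,1)(W) are all W)
(0,6): L (options (0,5)(W), (0,4)(W), (0,2)(W) are all W)
(1,3): L (options (1,2)(W), (1,1)(W) are all W)
(1,6): L (options (1,5)(W), (1,4)(W), (1,2)(W) are all W)
(2,3): L (options (2,2)(W), (2,1)(W) are all W)
(2,6): L (options (2,5)(W), (2,4)(W), (2,2)(W) are all W)
(3,1): L (options (0,1)(W), (3,0)(W) are all W)
(3,4): L (options (0,4)(W), (3,3)(W), (3,2)(W), (3,0)(W) are all W)
(3,7): L (options (0,7)(W), (3,6)(W), (3,5)(W), (3,3)(W) are all W)
(4,1): L (options (1,1)(W), (0,1)(W), (4,0)(W) are all W)
(4,4): L (options (1,4)(W), (0,4)(W), (4,3)(W), (4,2)(W), (4,0)(W) are all W)
(4,7): L (options (1,7)(W), (0,7)(W), (4,6)(W), (4,5)(W), (4,3)(W) are all W)
(5,1): L (options (2,1)(W), (1,1)(W), (5,0)(W) are all W)
(5,4): L (options (2,4)(W), (1,4)(W), (5,3)(W), (5,2)(W), (5,0)(W) are all W)
(5,7): L (options (2,7)(W), (1,7)(W), (5,6)(W), (5,5)(W), (5,3)(W) are all W)
(6,2): L (options (3,2)(W), (2,2)(W), (6,1)(W), (6,0)(W) are all W)
(6,5): L (options (3,5)(W), (2,5)(W), (6,4)(W), (6,3)(W), (6,1)(W) are all W)
Every other cell has at least one move into one of the L cells above, so it is W.
L cells per row: a=0: 3, a=1: 3, a=2: 3, a=3: 3, a=4: 3, a=5: 3, a=6: 2; total 20.

20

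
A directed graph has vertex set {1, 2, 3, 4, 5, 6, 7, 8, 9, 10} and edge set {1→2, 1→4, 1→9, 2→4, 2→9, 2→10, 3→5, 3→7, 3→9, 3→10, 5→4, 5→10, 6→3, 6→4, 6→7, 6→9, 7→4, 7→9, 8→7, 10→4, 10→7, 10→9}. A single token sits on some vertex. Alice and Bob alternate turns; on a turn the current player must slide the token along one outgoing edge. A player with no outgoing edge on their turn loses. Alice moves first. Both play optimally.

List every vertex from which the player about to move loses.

Work bottom-up. With no move the player to move loses. Otherwise the position is W if at least one move leads to an L position for the opponent, and L if every move leads to a W.
Every edge goes from a vertex to one that appears earlier in the order 4, 9, 7, 10, 2, 5, 3, 6, 8, 1, so processing vertices in that order labels each vertex after all of its successors.
4: no outgoing edge → L
9: no outgoing edge → L
7: can move to 9, which is L ⇒ W
10: can move to 9, which is L ⇒ W
2: can move to 9, which is L ⇒ W
5: can move to 4, which is L ⇒ W
3: can move to 9, which is L ⇒ W
6: can move to 9, which is L ⇒ W
8: the only move is to 7(W), a W ⇒ L
1: can move to 9, which is L ⇒ W
Reading off the rows marked L gives the requested list; there are 3 such vertices.

4, 8, 9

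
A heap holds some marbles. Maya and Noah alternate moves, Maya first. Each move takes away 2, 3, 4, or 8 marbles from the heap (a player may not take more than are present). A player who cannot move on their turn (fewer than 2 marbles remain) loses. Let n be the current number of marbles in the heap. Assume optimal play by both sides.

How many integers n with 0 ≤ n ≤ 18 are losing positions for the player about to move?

7

Build the W/L table. Terminal = L. A non-terminal position is W if it has a move to some L; otherwise it is L.
n=0: no move → L
n=1: no move → L
n=2: can move to 0, which is L ⇒ W
n=3: can move to 1, which is L ⇒ W
n=4: can move to 1, which is L ⇒ W
n=5: can move to 1, which is L ⇒ W
n=6: moves to 4(W), 3(W), 2(W); every one is W ⇒ L
n=7: moves to 5(W), 4(W), 3(W); every one is W ⇒ L
n=8: can move to 6, which is L ⇒ W
n=9: can move to 7, which is L ⇒ W
n=10: can move to 7, which is L ⇒ W
n=11: can move to 7, which is L ⇒ W
n=12: moves to 10(W), 9(W), 8(W), 4(W); every one is W ⇒ L
n=13: moves to 11(W), 10(W), 9(W), 5(W); every one is W ⇒ L
n=14: can move to 12, which is L ⇒ W
n=15: can move to 13, which is L ⇒ W
n=16: can move to 13, which is L ⇒ W
n=17: can move to 13, which is L ⇒ W
n=18: moves to 16(W), 15(W), 14(W), 10(W); every one is W ⇒ L
L entries with 0 ≤ n ≤ 18: n = 0, 1, 6, 7, 12, 13, 18; that makes 7.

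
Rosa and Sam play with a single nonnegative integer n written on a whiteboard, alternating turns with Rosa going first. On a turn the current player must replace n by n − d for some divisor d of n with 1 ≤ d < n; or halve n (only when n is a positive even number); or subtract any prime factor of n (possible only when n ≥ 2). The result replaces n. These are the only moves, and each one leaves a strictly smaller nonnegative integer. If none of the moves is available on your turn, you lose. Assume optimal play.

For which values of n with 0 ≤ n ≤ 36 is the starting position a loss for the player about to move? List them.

0, 1, 4, 9, 14, 20, 26, 32, 35

Use the standard recursion: the mover loses at a terminal position; elsewhere, the mover wins exactly when some move hands the opponent an L position.
n=0: no move → L
n=1: no move → L
n=2: can move to 0, which is L ⇒ W
n=3: can move to 0, which is L ⇒ W
n=4: moves to 2(W), 3(W); every one is W ⇒ L
n=5: can move to 0, which is L ⇒ W
n=6: can move to 4, which is L ⇒ W
n=7: can move to 0, which is L ⇒ W
n=8: can move to 4, which is L ⇒ W
n=9: moves to 6(W), 8(W); every one is W ⇒ L
n=10: can move to 9, which is L ⇒ W
n=11: can move to 0, which is L ⇒ W
n=12: can move to 9, which is L ⇒ W
n=13: can move to 0, which is L ⇒ W
n=14: moves to 7(W), 12(W), 13(W); every one is W ⇒ L
n=15: can move to 14, which is L ⇒ W
n=16: can move to 14, which is L ⇒ W
n=17: can move to 0, which is L ⇒ W
n=18: can move to 9, which is L ⇒ W
n=19: can move to 0, which is L ⇒ W
n=20: moves to 10(W), 15(W), 16(W), 18(W), 19(W); every one is W ⇒ L
n=21: can move to 14, which is L ⇒ W
n=22: can move to 20, which is L ⇒ W
n=23: can move to 0, which is L ⇒ W
n=24: can move to 20, which is L ⇒ W
n=25: can move to 20, which is L ⇒ W
n=26: moves to 13(W), 24(W), 25(W); every one is W ⇒ L
n=27: can move to 26, which is L ⇒ W
n=28: can move to 14, which is L ⇒ W
n=29: can move to 0, which is L ⇒ W
n=30: can move to 20, which is L ⇒ W
n=31: can move to 0, which is L ⇒ W
n=32: moves to 16(W), 24(W), 28(W), 30(W), 31(W); every one is W ⇒ L
n=33: can move to 32, which is L ⇒ W
n=34: can move to 32, which is L ⇒ W
n=35: moves to 28(W), 30(W), 34(W); every one is W ⇒ L
n=36: can move to 32, which is L ⇒ W
The losing starting values of n are exactly the entries labelled L in this table (9 of them).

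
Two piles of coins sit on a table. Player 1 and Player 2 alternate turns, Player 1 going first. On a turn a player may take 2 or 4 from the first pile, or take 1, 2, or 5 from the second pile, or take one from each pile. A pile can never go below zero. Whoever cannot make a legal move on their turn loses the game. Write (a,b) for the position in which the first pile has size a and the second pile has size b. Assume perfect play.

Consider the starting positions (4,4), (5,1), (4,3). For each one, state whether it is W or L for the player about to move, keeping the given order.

(4,4): L, (5,1): W, (4,3): W

Work bottom-up. With no move the player to move loses. Otherwise the position is W if at least one move leads to an L position for the opponent, and L if every move leads to a W.
No move ever increases a pile, so every position that can arise here has a ≤ 5 and b ≤ 4; it is enough to label the cells with 0 ≤ a ≤ 5 and 0 ≤ b ≤ 4.
Every move lowers a or b (never raises either), so fill the grid row by row in increasing a, and left to right within a row: each cell's successors are then already labelled.
      b=0  b=1  b=2  b=3  b=4
a=0:    L    W    W    L    W
a=1:    L    W    W    L    W
a=2:    W    W    L    W    W
a=3:    W    L    W    W    L
a=4:    W    L    W    W    L
a=5:    W    W    W    W    W
Cells with no legal move (terminal, hence L): (0,0), (1,0).
The remaining L cells, each justified by listing all of its moves:
(0,3): moves to (0,2)(W), (0,1)(W); every one is W ⇒ L
(1,3): moves to (1,2)(W), (1,1)(W), (0,2)(W); every one is W ⇒ L
(2,2): moves to (0,2)(W), (2,1)(W), (2,0)(W), (1,1)(W); every one is W ⇒ L
(3,1): moves to (1,1)(W), (3,0)(W), (2,0)(W); every one is W ⇒ L
(3,4): moves to (1,4)(W), (3,3)(W), (3,2)(W), (2,3)(W); every one is W ⇒ L
(4,1): moves to (2,1)(W), (0,1)(W), (4,0)(W), (3,0)(W); every one is W ⇒ L
(4,4): moves to (2,4)(W), (0,4)(W), (4,3)(W), (4,2)(W), (3,3)(W); every one is W ⇒ L
Every other cell has at least one move into one of the L cells above, so it is W.
(4,4): one of the L cells justified above, so L
(5,1): the move to (3,1) reaches an L cell, so W
(4,3): the move to (0,3) reaches an L cell, so W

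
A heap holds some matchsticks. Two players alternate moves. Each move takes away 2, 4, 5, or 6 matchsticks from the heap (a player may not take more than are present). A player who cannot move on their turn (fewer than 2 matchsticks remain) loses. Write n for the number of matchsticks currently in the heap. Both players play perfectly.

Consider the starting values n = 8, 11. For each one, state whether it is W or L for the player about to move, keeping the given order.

8: L, 11: W

Build the W/L table. Terminal = L. A non-terminal position is W if it has a move to some L; otherwise it is L.
n=0: no move → L
n=1: no move → L
n=2: W (go to 0, an L position)
n=3: W (go to 1, an L position)
n=4: W (go to 0, an L position)
n=5: W (go to 1, an L position)
n=6: W (go to 1, an L position)
n=7: W (go to 1, an L position)
n=8: L (options 6(W), 4(W), 3(W), 2(W) are all W)
n=9: L (options 7(W), 5(W), 4(W), 3(W) are all W)
n=10: W (go to 8, an L position)
n=11: W (go to 9, an L position)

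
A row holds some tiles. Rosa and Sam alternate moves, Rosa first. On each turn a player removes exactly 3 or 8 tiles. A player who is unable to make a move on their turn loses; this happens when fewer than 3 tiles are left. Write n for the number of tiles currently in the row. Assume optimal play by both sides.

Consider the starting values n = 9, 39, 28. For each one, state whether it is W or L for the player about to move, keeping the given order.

9: W, 39: L, 28: L

Work bottom-up. With no move the player to move loses. Otherwise the position is W if at least one move leads to an L position for the opponent, and L if every move leads to a W.
n=0: no move → L
n=1: no move → L
n=2: no move → L
n=3: →0(L), so W
n=4: →1(L), so W
n=5: →2(L), so W
n=6: →3(W) only, which is W, so L
n=7: →4(W) only, which is W, so L
n=8: →0(L), so W
n=9: →6(L), so W
n=10: →7(L), so W
n=11: →8(W), 3(W) — all W, so L
n=12: →9(W), 4(W) — all W, so L
n=13: →10(W), 5(W) — all W, so L
n=14: →11(L), so W
n=15: →12(L), so W
n=16: →13(L), so W
n=17: →14(W), 9(W) — all W, so L
n=18: →15(W), 10(W) — all W, so L
n=19: →11(L), so W
n=20: →17(L), so W
n=21: →18(L), so W
n=22: →19(W), 14(W) — all W, so L
n=23: →20(W), 15(W) — all W, so L
n=24: →21(W), 16(W) — all W, so L
n=25: →22(L), so W
n=26: →23(L), so W
n=27: →24(L), so W
n=28: →25(W), 20(W) — all W, so L
n=29: →26(W), 21(W) — all W, so L
n=30: →22(L), so W
n=31: →28(L), so W
n=32: →29(L), so W
n=33: →30(W), 25(W) — all W, so L
n=34: →31(W), 26(W) — all W, so L
n=35: →32(W), 27(W) — all W, so L
n=36: →33(L), so W
n=37: →34(L), so W
n=38: →35(L), so W
n=39: →36(W), 31(W) — all W, so L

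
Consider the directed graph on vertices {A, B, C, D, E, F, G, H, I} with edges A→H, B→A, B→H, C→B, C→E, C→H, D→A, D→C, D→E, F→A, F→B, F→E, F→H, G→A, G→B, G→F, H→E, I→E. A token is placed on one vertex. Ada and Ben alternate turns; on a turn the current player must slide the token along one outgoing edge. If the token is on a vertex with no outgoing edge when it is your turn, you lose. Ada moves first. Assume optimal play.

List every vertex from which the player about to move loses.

A, E

Classify positions by backward induction: terminal positions (no move available) are L. From any other position, the mover wins iff some move reaches an L.
Every edge goes from a vertex to one that appears earlier in the order E, H, A, B, F, I, C, D, G, so processing vertices in that order labels each vertex after all of its successors.
E: no outgoing edge → L
H: W (go to E, an L position)
A: L (sole option H(W) is W)
B: W (go to A, an L position)
F: W (go to A, an L position)
I: W (go to E, an L position)
C: W (go to E, an L position)
D: W (go to A, an L position)
G: W (go to A, an L position)
The losing starting vertices are exactly the entries labelled L in this table (2 of them).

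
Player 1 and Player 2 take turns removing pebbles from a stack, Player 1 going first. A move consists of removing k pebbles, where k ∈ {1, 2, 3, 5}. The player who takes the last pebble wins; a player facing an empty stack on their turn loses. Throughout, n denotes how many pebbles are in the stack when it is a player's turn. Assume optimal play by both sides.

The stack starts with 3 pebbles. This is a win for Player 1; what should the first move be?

Build the W/L table. Terminal = L. A non-terminal position is W if it has a move to some L; otherwise it is L.
n=0: no move → L
n=1: reaches L-position 0 → W
n=2: reaches L-position 0 → W
n=3: reaches L-position 0 → W
From 3, the L positions reachable in one move are: 0.

Remove 3, leaving 0.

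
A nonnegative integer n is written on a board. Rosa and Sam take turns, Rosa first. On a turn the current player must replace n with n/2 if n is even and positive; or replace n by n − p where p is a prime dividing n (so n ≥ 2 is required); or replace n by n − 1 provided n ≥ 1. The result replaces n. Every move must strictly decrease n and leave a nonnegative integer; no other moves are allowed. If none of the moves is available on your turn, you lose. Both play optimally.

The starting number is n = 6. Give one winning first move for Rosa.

Move to 4.

Label each position W (a win for the player to move) or L (a loss). A position with no legal move is L; any other position is W exactly when some move reaches an L, and L when every move reaches a W.
n=0: no move → L
n=1: W (go to 0, an L position)
n=2: W (go to 0, an L position)
n=3: W (go to 0, an L position)
n=4: L (options 2(W), 3(W) are all W)
n=5: W (go to 0, an L position)
n=6: W (go to 4, an L position)
From 6, the L positions reachable in one move are: 4.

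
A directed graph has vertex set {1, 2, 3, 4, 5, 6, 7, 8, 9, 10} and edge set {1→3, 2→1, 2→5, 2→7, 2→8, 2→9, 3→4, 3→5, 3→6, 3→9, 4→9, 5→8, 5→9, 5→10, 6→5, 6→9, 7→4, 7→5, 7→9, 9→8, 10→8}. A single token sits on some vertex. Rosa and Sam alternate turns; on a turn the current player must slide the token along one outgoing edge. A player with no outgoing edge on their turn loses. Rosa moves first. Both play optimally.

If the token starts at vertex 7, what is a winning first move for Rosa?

Move to 4.

Positions with no move are L. A position that does have a move is losing for the player to move precisely when every available move leads to a winning position for the opponent. Fill in the labels:
Every edge goes from a vertex to one that appears earlier in the order 8, 10, 9, 5, 4, 7, 6, 3, 1, 2, so processing vertices in that order labels each vertex after all of its successors.
8: no outgoing edge → L
10: reaches L-position 8 → W
9: reaches L-position 8 → W
5: reaches L-position 8 → W
4: only reaches 9(W), which is W → L
7: reaches L-position 4 → W
6: only reaches 5(W), 9(W), all W → L
3: reaches L-position 6 → W
1: only reaches 3(W), which is W → L
2: reaches L-position 1 → W
From 7, the L positions reachable in one move are: 4.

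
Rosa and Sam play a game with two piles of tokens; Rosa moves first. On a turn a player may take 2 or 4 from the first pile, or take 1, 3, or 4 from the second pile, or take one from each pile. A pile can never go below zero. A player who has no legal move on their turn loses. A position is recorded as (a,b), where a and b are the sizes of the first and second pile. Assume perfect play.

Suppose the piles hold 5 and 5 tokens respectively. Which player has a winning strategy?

Sam wins.

Build the W/L table. Terminal = L. A non-terminal position is W if it has a move to some L; otherwise it is L.
No move ever increases a pile, so every position that can arise here has a ≤ 5 and b ≤ 5; it is enough to label the cells with 0 ≤ a ≤ 5 and 0 ≤ b ≤ 5.
Every move lowers a or b (never raises either), so fill the grid row by row in increasing a, and left to right within a row: each cell's successors are then already labelled.
      b=0  b=1  b=2  b=3  b=4  b=5
a=0:    L    W    L    W    W    W
a=1:    L    W    L    W    W    W
a=2:    W    W    W    W    L    W
a=3:    W    L    W    L    W    W
a=4:    W    L    W    L    W    W
a=5:    W    W    W    W    W    L
Cells with no legal move (terminal, hence L): (0,0), (1,0).
The remaining L cells, each justified by listing all of its moves:
(0,2): only reaches (0,1)(W), which is W → L
(1,2): only reaches (1,1)(W), (0,1)(W), all W → L
(2,4): only reaches (0,4)(W), (2,3)(W), (2,1)(W), (2,0)(W), (1,3)(W), all W → L
(3,1): only reaches (1,1)(W), (3,0)(W), (2,0)(W), all W → L
(3,3): only reaches (1,3)(W), (3,2)(W), (3,0)(W), (2,2)(W), all W → L
(4,1): only reaches (2,1)(W), (0,1)(W), (4,0)(W), (3,0)(W), all W → L
(4,3): only reaches (2,3)(W), (0,3)(W), (4,2)(W), (4,0)(W), (3,2)(W), all W → L
(5,5): only reaches (3,5)(W), (1,5)(W), (5,4)(W), (5,2)(W), (5,1)(W), (4,4)(W), all W → L
Every other cell has at least one move into one of the L cells above, so it is W.
Every move from (5,5) reaches a W position, so the mover loses.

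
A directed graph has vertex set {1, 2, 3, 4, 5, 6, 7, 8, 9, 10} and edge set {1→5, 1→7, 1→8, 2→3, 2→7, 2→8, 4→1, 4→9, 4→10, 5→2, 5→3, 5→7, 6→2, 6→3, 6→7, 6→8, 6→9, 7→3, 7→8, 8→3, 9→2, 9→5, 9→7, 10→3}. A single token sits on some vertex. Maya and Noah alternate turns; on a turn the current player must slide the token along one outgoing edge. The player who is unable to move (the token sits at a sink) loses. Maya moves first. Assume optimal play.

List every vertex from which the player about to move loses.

Compute win/loss labels from the base case upward. A position with no move is L. Any other position is W if it can reach an L in one move, else L.
Every edge goes from a vertex to one that appears earlier in the order 3, 8, 7, 2, 5, 9, 6, 1, 10, 4, so processing vertices in that order labels each vertex after all of its successors.
3: no outgoing edge → L
8: can move to 3, which is L ⇒ W
7: can move to 3, which is L ⇒ W
2: can move to 3, which is L ⇒ W
5: can move to 3, which is L ⇒ W
9: moves to 5(W), 2(W), 7(W); every one is W ⇒ L
6: can move to 9, which is L ⇒ W
1: moves to 5(W), 7(W), 8(W); every one is W ⇒ L
10: can move to 3, which is L ⇒ W
4: can move to 1, which is L ⇒ W
Reading off the rows marked L gives the requested list; there are 3 such vertices.

1, 3, 9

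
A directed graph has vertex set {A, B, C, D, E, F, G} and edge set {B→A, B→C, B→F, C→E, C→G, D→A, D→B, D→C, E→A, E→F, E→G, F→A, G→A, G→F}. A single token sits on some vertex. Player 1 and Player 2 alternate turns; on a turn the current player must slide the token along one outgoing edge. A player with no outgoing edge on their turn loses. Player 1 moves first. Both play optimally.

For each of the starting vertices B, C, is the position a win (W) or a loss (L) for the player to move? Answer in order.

Classify positions by backward induction: terminal positions (no move available) are L. From any other position, the mover wins iff some move reaches an L.
Every edge goes from a vertex to one that appears earlier in the order A, F, G, E, C, B, D, so processing vertices in that order labels each vertex after all of its successors.
A: no outgoing edge → L
F: W (go to A, an L position)
G: W (go to A, an L position)
E: W (go to A, an L position)
C: L (options E(W), G(W) are all W)
B: W (go to C, an L position)
D: W (go to C, an L position)

B: W, C: L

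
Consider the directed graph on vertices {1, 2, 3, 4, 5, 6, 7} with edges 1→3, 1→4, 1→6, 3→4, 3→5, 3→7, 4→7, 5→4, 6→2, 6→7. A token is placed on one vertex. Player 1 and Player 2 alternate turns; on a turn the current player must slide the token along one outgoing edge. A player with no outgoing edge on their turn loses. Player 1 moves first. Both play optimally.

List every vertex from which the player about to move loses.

1, 2, 5, 7

Compute win/loss labels from the base case upward. A position with no move is L. Any other position is W if it can reach an L in one move, else L.
Every edge goes from a vertex to one that appears earlier in the order 2, 7, 4, 6, 5, 3, 1, so processing vertices in that order labels each vertex after all of its successors.
2: no outgoing edge → L
7: no outgoing edge → L
4: can move to 7, which is L ⇒ W
6: can move to 7, which is L ⇒ W
5: the only move is to 4(W), a W ⇒ L
3: can move to 5, which is L ⇒ W
1: moves to 3(W), 6(W), 4(W); every one is W ⇒ L
The losing starting vertices are exactly the entries labelled L in this table (4 of them).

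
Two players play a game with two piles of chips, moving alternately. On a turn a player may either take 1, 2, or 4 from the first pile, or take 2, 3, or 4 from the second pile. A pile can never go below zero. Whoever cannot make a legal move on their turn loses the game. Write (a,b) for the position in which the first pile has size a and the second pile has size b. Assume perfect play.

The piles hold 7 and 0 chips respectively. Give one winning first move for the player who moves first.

Compute win/loss labels from the base case upward. A position with no move is L. Any other position is W if it can reach an L in one move, else L.
No move ever increases a pile, so every position that can arise here has a ≤ 7 and b ≤ 0; it is enough to label the cells with 0 ≤ a ≤ 7 and 0 ≤ b ≤ 0.
Every move lowers a or b (never raises either), so fill the grid row by row in increasing a, and left to right within a row: each cell's successors are then already labelled.
      b=0
a=0:    L
a=1:    W
a=2:    W
a=3:    L
a=4:    W
a=5:    W
a=6:    L
a=7:    W
Cells with no legal move (terminal, hence L): (0,0).
The remaining L cells, each justified by listing all of its moves:
(3,0): →(2,0)(W), (1,0)(W) — all W, so L
(6,0): →(5,0)(W), (4,0)(W), (2,0)(W) — all W, so L
Every other cell has at least one move into one of the L cells above, so it is W.
From (7,0), the L positions reachable in one move are: (6,0), (3,0). Any move reaching one of these is winning.

Move to (6,0).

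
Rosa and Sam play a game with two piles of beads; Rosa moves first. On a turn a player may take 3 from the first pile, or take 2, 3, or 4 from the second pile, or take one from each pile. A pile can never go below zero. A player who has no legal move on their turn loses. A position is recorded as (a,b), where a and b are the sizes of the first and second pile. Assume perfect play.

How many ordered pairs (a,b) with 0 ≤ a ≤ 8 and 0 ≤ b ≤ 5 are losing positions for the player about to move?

Label each position W (a win for the player to move) or L (a loss). A position with no legal move is L; any other position is W exactly when some move reaches an L, and L when every move reaches a W.
Every move lowers a or b (never raises either), so fill the grid row by row in increasing a, and left to right within a row: each cell's successors are then already labelled.
      b=0  b=1  b=2  b=3  b=4  b=5
a=0:    L    L    W    W    W    W
a=1:    L    W    W    W    W    L
a=2:    L    W    W    W    W    L
a=3:    W    W    L    L    W    W
a=4:    W    L    L    W    W    W
a=5:    W    L    W    W    W    W
a=6:    L    L    W    W    W    W
a=7:    L    W    W    W    W    L
a=8:    L    W    W    W    W    L
Cells with no legal move (terminal, hence L): (0,0), (0,1), (1,0), (2,0).
The remaining L cells, each justified by listing all of its moves:
(1,5): L (options (1,3)(W), (1,2)(W), (1,1)(W), (0,4)(W) are all W)
(2,5): L (options (2,3)(W), (2,2)(W), (2,1)(W), (1,4)(W) are all W)
(3,2): L (options (0,2)(W), (3,0)(W), (2,1)(W) are all W)
(3,3): L (options (0,3)(W), (3,1)(W), (3,0)(W), (2,2)(W) are all W)
(4,1): L (options (1,1)(W), (3,0)(W) are all W)
(4,2): L (options (1,2)(W), (4,0)(W), (3,1)(W) are all W)
(5,1): L (options (2,1)(W), (4,0)(W) are all W)
(6,0): L (sole option (3,0)(W) is W)
(6,1): L (options (3,1)(W), (5,0)(W) are all W)
(7,0): L (sole option (4,0)(W) is W)
(7,5): L (options (4,5)(W), (7,3)(W), (7,2)(W), (7,1)(W), (6,4)(W) are all W)
(8,0): L (sole option (5,0)(W) is W)
(8,5): L (options (5,5)(W), (8,3)(W), (8,2)(W), (8,1)(W), (7,4)(W) are all W)
Every other cell has at least one move into one of the L cells above, so it is W.
L cells per row: a=0: 2, a=1: 2, a=2: 2, a=3: 2, a=4: 2, a=5: 1, a=6: 2, a=7: 2, a=8: 2; total 17.

17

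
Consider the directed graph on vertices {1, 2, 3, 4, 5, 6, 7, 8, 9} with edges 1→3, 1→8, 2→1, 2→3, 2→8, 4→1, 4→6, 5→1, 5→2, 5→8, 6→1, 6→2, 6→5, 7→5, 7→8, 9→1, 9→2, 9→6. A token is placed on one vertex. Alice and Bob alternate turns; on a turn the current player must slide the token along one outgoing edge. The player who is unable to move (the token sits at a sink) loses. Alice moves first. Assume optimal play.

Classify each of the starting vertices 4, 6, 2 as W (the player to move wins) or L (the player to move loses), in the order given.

Classify positions by backward induction: terminal positions (no move available) are L. From any other position, the mover wins iff some move reaches an L.
Every edge goes from a vertex to one that appears earlier in the order 8, 3, 1, 2, 5, 6, 9, 7, 4, so processing vertices in that order labels each vertex after all of its successors.
8: no outgoing edge → L
3: no outgoing edge → L
1: can move to 3, which is L ⇒ W
2: can move to 3, which is L ⇒ W
5: can move to 8, which is L ⇒ W
6: moves to 5(W), 2(W), 1(W); every one is W ⇒ L
9: can move to 6, which is L ⇒ W
7: can move to 8, which is L ⇒ W
4: can move to 6, which is L ⇒ W

4: W, 6: L, 2: W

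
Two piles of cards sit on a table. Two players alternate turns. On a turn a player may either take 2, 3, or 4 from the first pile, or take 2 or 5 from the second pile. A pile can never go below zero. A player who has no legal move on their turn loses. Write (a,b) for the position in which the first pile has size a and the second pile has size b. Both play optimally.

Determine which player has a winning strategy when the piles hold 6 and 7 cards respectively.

The second player wins.

Use the standard recursion: the mover loses at a terminal position; elsewhere, the mover wins exactly when some move hands the opponent an L position.
No move ever increases a pile, so every position that can arise here has a ≤ 6 and b ≤ 7; it is enough to label the cells with 0 ≤ a ≤ 6 and 0 ≤ b ≤ 7.
Every move lowers a or b (never raises either), so fill the grid row by row in increasing a, and left to right within a row: each cell's successors are then already labelled.
      b=0  b=1  b=2  b=3  b=4  b=5  b=6  b=7
a=0:    L    L    W    W    L    W    W    L
a=1:    L    L    W    W    L    W    W    L
a=2:    W    W    L    L    W    W    L    W
a=3:    W    W    L    L    W    W    L    W
a=4:    W    W    W    W    W    L    W    W
a=5:    W    W    W    W    W    L    W    W
a=6:    L    L    W    W    L    W    W    L
Cells with no legal move (terminal, hence L): (0,0), (0,1), (1,0), (1,1).
The remaining L cells, each justified by listing all of its moves:
(0,4): only reaches (0,2)(W), which is W → L
(0,7): only reaches (0,5)(W), (0,2)(W), all W → L
(1,4): only reaches (1,2)(W), which is W → L
(1,7): only reaches (1,5)(W), (1,2)(W), all W → L
(2,2): only reaches (0,2)(W), (2,0)(W), all W → L
(2,3): only reaches (0,3)(W), (2,1)(W), all W → L
(2,6): only reaches (0,6)(W), (2,4)(W), (2,1)(W), all W → L
(3,2): only reaches (1,2)(W), (0,2)(W), (3,0)(W), all W → L
(3,3): only reaches (1,3)(W), (0,3)(W), (3,1)(W), all W → L
(3,6): only reaches (1,6)(W), (0,6)(W), (3,4)(W), (3,1)(W), all W → L
(4,5): only reaches (2,5)(W), (1,5)(W), (0,5)(W), (4,3)(W), (4,0)(W), all W → L
(5,5): only reaches (3,5)(W), (2,5)(W), (1,5)(W), (5,3)(W), (5,0)(W), all W → L
(6,0): only reaches (4,0)(W), (3,0)(W), (2,0)(W), all W → L
(6,1): only reaches (4,1)(W), (3,1)(W), (2,1)(W), all W → L
(6,4): only reaches (4,4)(W), (3,4)(W), (2,4)(W), (6,2)(W), all W → L
(6,7): only reaches (4,7)(W), (3,7)(W), (2,7)(W), (6,5)(W), (6,2)(W), all W → L
Every other cell has at least one move into one of the L cells above, so it is W.
The starting position (6,7) is L: whatever the player to move does, the opponent receives a W position.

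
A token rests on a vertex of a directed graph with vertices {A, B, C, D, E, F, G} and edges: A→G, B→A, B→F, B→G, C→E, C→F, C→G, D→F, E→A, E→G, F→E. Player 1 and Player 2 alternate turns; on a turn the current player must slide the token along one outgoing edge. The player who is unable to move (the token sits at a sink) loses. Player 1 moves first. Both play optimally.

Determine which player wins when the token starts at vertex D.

Label each position W (a win for the player to move) or L (a loss). A position with no legal move is L; any other position is W exactly when some move reaches an L, and L when every move reaches a W.
Every edge goes from a vertex to one that appears earlier in the order G, A, E, F, C, B, D, so processing vertices in that order labels each vertex after all of its successors.
G: no outgoing edge → L
A: reaches L-position G → W
E: reaches L-position G → W
F: only reaches E(W), which is W → L
C: reaches L-position F → W
B: reaches L-position F → W
D: reaches L-position F → W
From D Player 1 can move to F, reaching an L position.

Player 1 wins.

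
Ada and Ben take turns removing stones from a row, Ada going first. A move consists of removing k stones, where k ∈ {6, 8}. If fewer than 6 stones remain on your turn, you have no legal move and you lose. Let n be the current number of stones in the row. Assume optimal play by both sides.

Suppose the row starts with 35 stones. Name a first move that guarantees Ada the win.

Build the W/L table. Terminal = L. A non-terminal position is W if it has a move to some L; otherwise it is L.
n=0: no move → L
n=1: no move → L
n=2: no move → L
n=3: no move → L
n=4: no move → L
n=5: no move → L
n=6: W (go to 0, an L position)
n=7: W (go to 1, an L position)
n=8: W (go to 2, an L position)
n=9: W (go to 3, an L position)
n=10: W (go to 4, an L position)
n=11: W (go to 5, an L position)
n=12: W (go to 4, an L position)
n=13: W (go to 5, an L position)
n=14: L (options 8(W), 6(W) are all W)
n=15: L (options 9(W), 7(W) are all W)
n=16: L (options 10(W), 8(W) are all W)
n=17: L (options 11(W), 9(W) are all W)
n=18: L (options 12(W), 10(W) are all W)
n=19: L (options 13(W), 11(W) are all W)
n=20: W (go to 14, an L position)
n=21: W (go to 15, an L position)
n=22: W (go to 16, an L position)
n=23: W (go to 17, an L position)
n=24: W (go to 18, an L position)
n=25: W (go to 19, an L position)
n=26: W (go to 18, an L position)
n=27: W (go to 19, an L position)
n=28: L (options 22(W), 20(W) are all W)
n=29: L (options 23(W), 21(W) are all W)
n=30: L (options 24(W), 22(W) are all W)
n=31: L (options 25(W), 23(W) are all W)
n=32: L (options 26(W), 24(W) are all W)
n=33: L (options 27(W), 25(W) are all W)
n=34: W (go to 28, an L position)
n=35: W (go to 29, an L position)
From 35, the L positions reachable in one move are: 29.

Remove 6, leaving 29.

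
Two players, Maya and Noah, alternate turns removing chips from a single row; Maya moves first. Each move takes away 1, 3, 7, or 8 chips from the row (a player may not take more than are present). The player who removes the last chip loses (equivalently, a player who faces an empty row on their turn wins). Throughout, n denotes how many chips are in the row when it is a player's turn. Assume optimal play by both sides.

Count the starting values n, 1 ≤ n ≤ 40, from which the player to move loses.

12

Positions with no move are W. A position that does have a move is losing for the player to move precisely when every available move leads to a winning position for the opponent. Fill in the labels:
n=0: no move; the opponent has just taken the last chip and therefore loses → W
n=1: only reaches 0(W), which is W → L
n=2: reaches L-position 1 → W
n=3: only reaches 2(W), 0(W), all W → L
n=4: reaches L-position 3 → W
n=5: only reaches 4(W), 2(W), all W → L
n=6: reaches L-position 5 → W
n=7: only reaches 6(W), 4(W), 0(W), all W → L
n=8: reaches L-position 7 → W
n=9: reaches L-position 1 → W
n=10: reaches L-position 7 → W
n=11: reaches L-position 3 → W
n=12: reaches L-position 5 → W
n=13: reaches L-position 5 → W
n=14: reaches L-position 7 → W
n=15: reaches L-position 7 → W
n=16: only reaches 15(W), 13(W), 9(W), 8(W), all W → L
n=17: reaches L-position 16 → W
n=18: only reaches 17(W), 15(W), 11(W), 10(W), all W → L
n=19: reaches L-position 18 → W
n=20: only reaches 19(W), 17(W), 13(W), 12(W), all W → L
n=21: reaches L-position 20 → W
n=22: only reaches 21(W), 19(W), 15(W), 14(W), all W → L
n=23: reaches L-position 22 → W
n=24: reaches L-position 16 → W
n=25: reaches L-position 22 → W
n=26: reaches L-position 18 → W
n=27: reaches L-position 20 → W
n=28: reaches L-position 20 → W
n=29: reaches L-position 22 → W
n=30: reaches L-position 22 → W
n=31: only reaches 30(W), 28(W), 24(W), 23(W), all W → L
n=32: reaches L-position 31 → W
n=33: only reaches 32(W), 30(W), 26(W), 25(W), all W → L
n=34: reaches L-position 33 → W
n=35: only reaches 34(W), 32(W), 28(W), 27(W), all W → L
n=36: reaches L-position 35 → W
n=37: only reaches 36(W), 34(W), 30(W), 29(W), all W → L
n=38: reaches L-position 37 → W
n=39: reaches L-position 31 → W
n=40: reaches L-position 37 → W
L entries with 1 ≤ n ≤ 40 (the range starts at n=1): n = 1, 3, 5, 7, 16, 18, 20, 22, 31, 33, 35, 37; that makes 12.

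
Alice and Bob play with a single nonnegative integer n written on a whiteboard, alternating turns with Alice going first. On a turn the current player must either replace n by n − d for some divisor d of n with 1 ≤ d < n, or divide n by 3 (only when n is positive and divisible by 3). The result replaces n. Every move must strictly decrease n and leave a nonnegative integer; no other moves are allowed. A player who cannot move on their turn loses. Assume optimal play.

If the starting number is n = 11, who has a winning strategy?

Use the standard recursion: the mover loses at a terminal position; elsewhere, the mover wins exactly when some move hands the opponent an L position.
n=0: no move → L
n=1: no move → L
n=2: reaches L-position 1 → W
n=3: reaches L-position 1 → W
n=4: only reaches 2(W), 3(W), all W → L
n=5: reaches L-position 4 → W
n=6: reaches L-position 4 → W
n=7: only reaches 6(W), which is W → L
n=8: reaches L-position 4 → W
n=9: only reaches 3(W), 6(W), 8(W), all W → L
n=10: reaches L-position 9 → W
n=11: only reaches 10(W), which is W → L
The starting position 11 is L: whatever Alice does, the opponent receives a W position.

Bob wins.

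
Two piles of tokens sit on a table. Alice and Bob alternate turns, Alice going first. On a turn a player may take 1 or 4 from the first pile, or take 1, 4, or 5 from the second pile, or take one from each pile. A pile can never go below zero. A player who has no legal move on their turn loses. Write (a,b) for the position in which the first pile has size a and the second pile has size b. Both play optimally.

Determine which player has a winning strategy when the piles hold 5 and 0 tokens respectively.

Classify positions by backward induction: terminal positions (no move available) are L. From any other position, the mover wins iff some move reaches an L.
No move ever increases a pile, so every position that can arise here has a ≤ 5 and b ≤ 0; it is enough to label the cells with 0 ≤ a ≤ 5 and 0 ≤ b ≤ 0.
Every move lowers a or b (never raises either), so fill the grid row by row in increasing a, and left to right within a row: each cell's successors are then already labelled.
      b=0
a=0:    L
a=1:    W
a=2:    L
a=3:    W
a=4:    W
a=5:    L
Cells with no legal move (terminal, hence L): (0,0).
The remaining L cells, each justified by listing all of its moves:
(2,0): only reaches (1,0)(W), which is W → L
(5,0): only reaches (4,0)(W), (1,0)(W), all W → L
Every other cell has at least one move into one of the L cells above, so it is W.
Every move from (5,0) reaches a W position, so the mover loses.

Bob wins.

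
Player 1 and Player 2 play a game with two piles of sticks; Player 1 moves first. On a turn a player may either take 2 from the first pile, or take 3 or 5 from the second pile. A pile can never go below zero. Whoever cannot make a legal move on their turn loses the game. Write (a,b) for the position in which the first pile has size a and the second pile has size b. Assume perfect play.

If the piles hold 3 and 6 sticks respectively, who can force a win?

Build the W/L table. Terminal = L. A non-terminal position is W if it has a move to some L; otherwise it is L.
No move ever increases a pile, so every position that can arise here has a ≤ 3 and b ≤ 6; it is enough to label the cells with 0 ≤ a ≤ 3 and 0 ≤ b ≤ 6.
Every move lowers a or b (never raises either), so fill the grid row by row in increasing a, and left to right within a row: each cell's successors are then already labelled.
      b=0  b=1  b=2  b=3  b=4  b=5  b=6
a=0:    L    L    L    W    W    W    W
a=1:    L    L    L    W    W    W    W
a=2:    W    W    W    L    L    L    W
a=3:    W    W    W    L    L    L    W
Cells with no legal move (terminal, hence L): (0,0), (0,1), (0,2), (1,0), (1,1), (1,2).
The remaining L cells, each justified by listing all of its moves:
(2,3): only reaches (0,3)(W), (2,0)(W), all W → L
(2,4): only reaches (0,4)(W), (2,1)(W), all W → L
(2,5): only reaches (0,5)(W), (2,2)(W), (2,0)(W), all W → L
(3,3): only reaches (1,3)(W), (3,0)(W), all W → L
(3,4): only reaches (1,4)(W), (3,1)(W), all W → L
(3,5): only reaches (1,5)(W), (3,2)(W), (3,0)(W), all W → L
Every other cell has at least one move into one of the L cells above, so it is W.
The starting position (3,6) is W: Player 1 should move to (3,3), handing over an L position.

Player 1 wins.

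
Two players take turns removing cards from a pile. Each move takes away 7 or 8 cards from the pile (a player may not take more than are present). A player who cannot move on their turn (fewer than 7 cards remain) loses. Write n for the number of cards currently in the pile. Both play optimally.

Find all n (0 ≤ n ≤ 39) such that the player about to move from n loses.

0, 1, 2, 3, 4, 5, 6, 15, 16, 17, 18, 19, 20, 21, 30, 31, 32, 33, 34, 35, 36

Build the W/L table. Terminal = L. A non-terminal position is W if it has a move to some L; otherwise it is L.
n=0: no move → L
n=1: no move → L
n=2: no move → L
n=3: no move → L
n=4: no move → L
n=5: no move → L
n=6: no move → L
n=7: W (go to 0, an L position)
n=8: W (go to 1, an L position)
n=9: W (go to 2, an L position)
n=10: W (go to 3, an L position)
n=11: W (go to 4, an L position)
n=12: W (go to 5, an L position)
n=13: W (go to 6, an L position)
n=14: W (go to 6, an L position)
n=15: L (options 8(W), 7(W) are all W)
n=16: L (options 9(W), 8(W) are all W)
n=17: L (options 10(W), 9(W) are all W)
n=18: L (options 11(W), 10(W) are all W)
n=19: L (options 12(W), 11(W) are all W)
n=20: L (options 13(W), 12(W) are all W)
n=21: L (options 14(W), 13(W) are all W)
n=22: W (go to 15, an L position)
n=23: W (go to 16, an L position)
n=24: W (go to 17, an L position)
n=25: W (go to 18, an L position)
n=26: W (go to 19, an L position)
n=27: W (go to 20, an L position)
n=28: W (go to 21, an L position)
n=29: W (go to 21, an L position)
n=30: L (options 23(W), 22(W) are all W)
n=31: L (options 24(W), 23(W) are all W)
n=32: L (options 25(W), 24(W) are all W)
n=33: L (options 26(W), 25(W) are all W)
n=34: L (options 27(W), 26(W) are all W)
n=35: L (options 28(W), 27(W) are all W)
n=36: L (options 29(W), 28(W) are all W)
n=37: W (go to 30, an L position)
n=38: W (go to 31, an L position)
n=39: W (go to 32, an L position)
Reading off the rows marked L gives the requested list; there are 21 such values of n.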